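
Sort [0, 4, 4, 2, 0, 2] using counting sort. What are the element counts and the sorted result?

Count array: [2, 0, 2, 0, 2]
(count[i] = number of elements equal to i)
Cumulative count: [2, 2, 4, 4, 6]
Sorted: [0, 0, 2, 2, 4, 4]


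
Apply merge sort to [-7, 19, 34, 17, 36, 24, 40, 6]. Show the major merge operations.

Divide and conquer:
  Merge [-7] + [19] -> [-7, 19]
  Merge [34] + [17] -> [17, 34]
  Merge [-7, 19] + [17, 34] -> [-7, 17, 19, 34]
  Merge [36] + [24] -> [24, 36]
  Merge [40] + [6] -> [6, 40]
  Merge [24, 36] + [6, 40] -> [6, 24, 36, 40]
  Merge [-7, 17, 19, 34] + [6, 24, 36, 40] -> [-7, 6, 17, 19, 24, 34, 36, 40]


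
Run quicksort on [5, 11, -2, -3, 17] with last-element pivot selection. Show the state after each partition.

Partition 1: pivot=17 at index 4 -> [5, 11, -2, -3, 17]
Partition 2: pivot=-3 at index 0 -> [-3, 11, -2, 5, 17]
Partition 3: pivot=5 at index 2 -> [-3, -2, 5, 11, 17]


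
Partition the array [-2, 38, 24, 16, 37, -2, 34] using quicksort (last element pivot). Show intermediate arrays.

Partition 1: pivot=34 at index 4 -> [-2, 24, 16, -2, 34, 38, 37]
Partition 2: pivot=-2 at index 1 -> [-2, -2, 16, 24, 34, 38, 37]
Partition 3: pivot=24 at index 3 -> [-2, -2, 16, 24, 34, 38, 37]
Partition 4: pivot=37 at index 5 -> [-2, -2, 16, 24, 34, 37, 38]


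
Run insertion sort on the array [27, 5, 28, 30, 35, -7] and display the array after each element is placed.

First element 27 is already 'sorted'
Insert 5: shifted 1 elements -> [5, 27, 28, 30, 35, -7]
Insert 28: shifted 0 elements -> [5, 27, 28, 30, 35, -7]
Insert 30: shifted 0 elements -> [5, 27, 28, 30, 35, -7]
Insert 35: shifted 0 elements -> [5, 27, 28, 30, 35, -7]
Insert -7: shifted 5 elements -> [-7, 5, 27, 28, 30, 35]


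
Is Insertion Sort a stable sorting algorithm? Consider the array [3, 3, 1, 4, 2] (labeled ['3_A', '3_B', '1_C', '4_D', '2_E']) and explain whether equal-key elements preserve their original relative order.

Trace Insertion Sort on the labeled array (the key is the number; the letter only tracks identity):
  Insert 3_B at index 1: [3_A, 3_B, 1_C, 4_D, 2_E]
  Insert 1_C at index 0: [1_C, 3_A, 3_B, 4_D, 2_E]
  Insert 4_D at index 3: [1_C, 3_A, 3_B, 4_D, 2_E]
  Insert 2_E at index 1: [1_C, 2_E, 3_A, 3_B, 4_D]
Final order: [1_C, 2_E, 3_A, 3_B, 4_D]
Equal keys:
  value 3: originally 3_A, 3_B; after sorting 3_A, 3_B -> order preserved
All equal keys kept their original relative order. Insertion Sort is stable: elements are shifted only while they are strictly greater than the key, so a key is inserted after any equal elements already placed.
Answer: Stable


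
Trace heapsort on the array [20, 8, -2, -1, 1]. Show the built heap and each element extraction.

Build heap: [20, 8, -2, -1, 1]
Extract 20: [8, 1, -2, -1, 20]
Extract 8: [1, -1, -2, 8, 20]
Extract 1: [-1, -2, 1, 8, 20]
Extract -1: [-2, -1, 1, 8, 20]


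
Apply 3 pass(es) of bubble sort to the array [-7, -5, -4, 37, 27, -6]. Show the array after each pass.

After pass 1: [-7, -5, -4, 27, -6, 37] (2 swaps)
After pass 2: [-7, -5, -4, -6, 27, 37] (1 swaps)
After pass 3: [-7, -5, -6, -4, 27, 37] (1 swaps)
Total swaps: 4


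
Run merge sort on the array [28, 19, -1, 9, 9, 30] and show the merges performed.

Divide and conquer:
  Merge [19] + [-1] -> [-1, 19]
  Merge [28] + [-1, 19] -> [-1, 19, 28]
  Merge [9] + [30] -> [9, 30]
  Merge [9] + [9, 30] -> [9, 9, 30]
  Merge [-1, 19, 28] + [9, 9, 30] -> [-1, 9, 9, 19, 28, 30]


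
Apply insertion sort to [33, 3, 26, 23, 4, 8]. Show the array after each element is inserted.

First element 33 is already 'sorted'
Insert 3: shifted 1 elements -> [3, 33, 26, 23, 4, 8]
Insert 26: shifted 1 elements -> [3, 26, 33, 23, 4, 8]
Insert 23: shifted 2 elements -> [3, 23, 26, 33, 4, 8]
Insert 4: shifted 3 elements -> [3, 4, 23, 26, 33, 8]
Insert 8: shifted 3 elements -> [3, 4, 8, 23, 26, 33]


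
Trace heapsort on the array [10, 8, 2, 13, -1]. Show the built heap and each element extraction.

Build heap: [13, 10, 2, 8, -1]
Extract 13: [10, 8, 2, -1, 13]
Extract 10: [8, -1, 2, 10, 13]
Extract 8: [2, -1, 8, 10, 13]
Extract 2: [-1, 2, 8, 10, 13]


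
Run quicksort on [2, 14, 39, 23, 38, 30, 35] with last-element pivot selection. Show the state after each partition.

Partition 1: pivot=35 at index 4 -> [2, 14, 23, 30, 35, 39, 38]
Partition 2: pivot=30 at index 3 -> [2, 14, 23, 30, 35, 39, 38]
Partition 3: pivot=23 at index 2 -> [2, 14, 23, 30, 35, 39, 38]
Partition 4: pivot=14 at index 1 -> [2, 14, 23, 30, 35, 39, 38]
Partition 5: pivot=38 at index 5 -> [2, 14, 23, 30, 35, 38, 39]


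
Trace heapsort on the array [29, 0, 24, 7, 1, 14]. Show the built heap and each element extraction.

Build heap: [29, 7, 24, 0, 1, 14]
Extract 29: [24, 7, 14, 0, 1, 29]
Extract 24: [14, 7, 1, 0, 24, 29]
Extract 14: [7, 0, 1, 14, 24, 29]
Extract 7: [1, 0, 7, 14, 24, 29]
Extract 1: [0, 1, 7, 14, 24, 29]


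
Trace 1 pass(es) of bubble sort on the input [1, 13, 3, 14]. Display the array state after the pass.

After pass 1: [1, 3, 13, 14] (1 swaps)
Total swaps: 1


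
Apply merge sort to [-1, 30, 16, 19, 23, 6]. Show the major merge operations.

Divide and conquer:
  Merge [30] + [16] -> [16, 30]
  Merge [-1] + [16, 30] -> [-1, 16, 30]
  Merge [23] + [6] -> [6, 23]
  Merge [19] + [6, 23] -> [6, 19, 23]
  Merge [-1, 16, 30] + [6, 19, 23] -> [-1, 6, 16, 19, 23, 30]


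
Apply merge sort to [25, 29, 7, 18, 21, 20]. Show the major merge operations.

Divide and conquer:
  Merge [29] + [7] -> [7, 29]
  Merge [25] + [7, 29] -> [7, 25, 29]
  Merge [21] + [20] -> [20, 21]
  Merge [18] + [20, 21] -> [18, 20, 21]
  Merge [7, 25, 29] + [18, 20, 21] -> [7, 18, 20, 21, 25, 29]


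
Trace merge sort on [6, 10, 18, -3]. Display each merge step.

Divide and conquer:
  Merge [6] + [10] -> [6, 10]
  Merge [18] + [-3] -> [-3, 18]
  Merge [6, 10] + [-3, 18] -> [-3, 6, 10, 18]


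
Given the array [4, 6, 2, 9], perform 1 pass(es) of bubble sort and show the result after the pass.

After pass 1: [4, 2, 6, 9] (1 swaps)
Total swaps: 1


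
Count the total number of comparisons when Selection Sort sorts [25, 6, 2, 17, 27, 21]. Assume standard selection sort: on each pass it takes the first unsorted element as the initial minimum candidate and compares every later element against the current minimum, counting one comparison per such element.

Pass 1: scan indices 1..5 for the minimum = 5 comparison(s); min is 2, place at index 0 -> [2, 6, 25, 17, 27, 21]
Pass 2: scan indices 2..5 for the minimum = 4 comparison(s); min is 6, place at index 1 -> [2, 6, 25, 17, 27, 21]
Pass 3: scan indices 3..5 for the minimum = 3 comparison(s); min is 17, place at index 2 -> [2, 6, 17, 25, 27, 21]
Pass 4: scan indices 4..5 for the minimum = 2 comparison(s); min is 21, place at index 3 -> [2, 6, 17, 21, 27, 25]
Pass 5: scan indices 5..5 for the minimum = 1 comparison(s); min is 25, place at index 4 -> [2, 6, 17, 21, 25, 27]
Selection sort always scans the whole unsorted suffix, so the count is (n-1) + (n-2) + ... + 1 = n(n-1)/2 = 6*5/2 = 15 regardless of the input order.
Total comparisons: 5 + 4 + 3 + 2 + 1 = 15


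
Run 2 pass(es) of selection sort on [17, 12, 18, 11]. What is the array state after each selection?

Pass 1: Select minimum 11 at index 3, swap -> [11, 12, 18, 17]
Pass 2: Select minimum 12 at index 1, swap -> [11, 12, 18, 17]


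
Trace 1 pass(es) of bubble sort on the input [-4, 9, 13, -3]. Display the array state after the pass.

After pass 1: [-4, 9, -3, 13] (1 swaps)
Total swaps: 1


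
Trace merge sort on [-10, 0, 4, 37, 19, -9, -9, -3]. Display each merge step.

Divide and conquer:
  Merge [-10] + [0] -> [-10, 0]
  Merge [4] + [37] -> [4, 37]
  Merge [-10, 0] + [4, 37] -> [-10, 0, 4, 37]
  Merge [19] + [-9] -> [-9, 19]
  Merge [-9] + [-3] -> [-9, -3]
  Merge [-9, 19] + [-9, -3] -> [-9, -9, -3, 19]
  Merge [-10, 0, 4, 37] + [-9, -9, -3, 19] -> [-10, -9, -9, -3, 0, 4, 19, 37]


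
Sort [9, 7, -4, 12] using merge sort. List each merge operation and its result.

Divide and conquer:
  Merge [9] + [7] -> [7, 9]
  Merge [-4] + [12] -> [-4, 12]
  Merge [7, 9] + [-4, 12] -> [-4, 7, 9, 12]


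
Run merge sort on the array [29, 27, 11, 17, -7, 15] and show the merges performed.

Divide and conquer:
  Merge [27] + [11] -> [11, 27]
  Merge [29] + [11, 27] -> [11, 27, 29]
  Merge [-7] + [15] -> [-7, 15]
  Merge [17] + [-7, 15] -> [-7, 15, 17]
  Merge [11, 27, 29] + [-7, 15, 17] -> [-7, 11, 15, 17, 27, 29]


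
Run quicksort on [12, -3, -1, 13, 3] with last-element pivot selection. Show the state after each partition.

Partition 1: pivot=3 at index 2 -> [-3, -1, 3, 13, 12]
Partition 2: pivot=-1 at index 1 -> [-3, -1, 3, 13, 12]
Partition 3: pivot=12 at index 3 -> [-3, -1, 3, 12, 13]


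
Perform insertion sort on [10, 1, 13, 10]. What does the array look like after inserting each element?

First element 10 is already 'sorted'
Insert 1: shifted 1 elements -> [1, 10, 13, 10]
Insert 13: shifted 0 elements -> [1, 10, 13, 10]
Insert 10: shifted 1 elements -> [1, 10, 10, 13]


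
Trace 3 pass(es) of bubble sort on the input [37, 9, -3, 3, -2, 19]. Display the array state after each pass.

After pass 1: [9, -3, 3, -2, 19, 37] (5 swaps)
After pass 2: [-3, 3, -2, 9, 19, 37] (3 swaps)
After pass 3: [-3, -2, 3, 9, 19, 37] (1 swaps)
Total swaps: 9


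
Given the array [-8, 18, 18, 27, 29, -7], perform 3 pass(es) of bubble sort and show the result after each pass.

After pass 1: [-8, 18, 18, 27, -7, 29] (1 swaps)
After pass 2: [-8, 18, 18, -7, 27, 29] (1 swaps)
After pass 3: [-8, 18, -7, 18, 27, 29] (1 swaps)
Total swaps: 3


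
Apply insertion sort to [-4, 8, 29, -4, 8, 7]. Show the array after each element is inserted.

First element -4 is already 'sorted'
Insert 8: shifted 0 elements -> [-4, 8, 29, -4, 8, 7]
Insert 29: shifted 0 elements -> [-4, 8, 29, -4, 8, 7]
Insert -4: shifted 2 elements -> [-4, -4, 8, 29, 8, 7]
Insert 8: shifted 1 elements -> [-4, -4, 8, 8, 29, 7]
Insert 7: shifted 3 elements -> [-4, -4, 7, 8, 8, 29]


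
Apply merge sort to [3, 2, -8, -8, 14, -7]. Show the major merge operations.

Divide and conquer:
  Merge [2] + [-8] -> [-8, 2]
  Merge [3] + [-8, 2] -> [-8, 2, 3]
  Merge [14] + [-7] -> [-7, 14]
  Merge [-8] + [-7, 14] -> [-8, -7, 14]
  Merge [-8, 2, 3] + [-8, -7, 14] -> [-8, -8, -7, 2, 3, 14]


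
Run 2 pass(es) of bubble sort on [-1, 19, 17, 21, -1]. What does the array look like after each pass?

After pass 1: [-1, 17, 19, -1, 21] (2 swaps)
After pass 2: [-1, 17, -1, 19, 21] (1 swaps)
Total swaps: 3


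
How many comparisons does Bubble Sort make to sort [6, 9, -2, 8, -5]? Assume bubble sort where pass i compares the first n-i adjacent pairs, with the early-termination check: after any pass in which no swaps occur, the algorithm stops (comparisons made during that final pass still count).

Pass 1: compare adjacent pairs (0,1)..(3,4) = 4 comparison(s), 3 swap(s) -> [6, -2, 8, -5, 9]
Pass 2: compare adjacent pairs (0,1)..(2,3) = 3 comparison(s), 2 swap(s) -> [-2, 6, -5, 8, 9]
Pass 3: compare adjacent pairs (0,1)..(1,2) = 2 comparison(s), 1 swap(s) -> [-2, -5, 6, 8, 9]
Pass 4: compare adjacent pairs (0,1)..(0,1) = 1 comparison(s), 1 swap(s) -> [-5, -2, 6, 8, 9]
Every pass made at least one swap, so all n-1 passes run.
Total comparisons: 4 + 3 + 2 + 1 = 10


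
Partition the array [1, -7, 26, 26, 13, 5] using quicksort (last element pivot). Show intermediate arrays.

Partition 1: pivot=5 at index 2 -> [1, -7, 5, 26, 13, 26]
Partition 2: pivot=-7 at index 0 -> [-7, 1, 5, 26, 13, 26]
Partition 3: pivot=26 at index 5 -> [-7, 1, 5, 26, 13, 26]
Partition 4: pivot=13 at index 3 -> [-7, 1, 5, 13, 26, 26]


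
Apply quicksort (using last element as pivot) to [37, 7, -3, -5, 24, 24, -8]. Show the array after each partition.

Partition 1: pivot=-8 at index 0 -> [-8, 7, -3, -5, 24, 24, 37]
Partition 2: pivot=37 at index 6 -> [-8, 7, -3, -5, 24, 24, 37]
Partition 3: pivot=24 at index 5 -> [-8, 7, -3, -5, 24, 24, 37]
Partition 4: pivot=24 at index 4 -> [-8, 7, -3, -5, 24, 24, 37]
Partition 5: pivot=-5 at index 1 -> [-8, -5, -3, 7, 24, 24, 37]
Partition 6: pivot=7 at index 3 -> [-8, -5, -3, 7, 24, 24, 37]


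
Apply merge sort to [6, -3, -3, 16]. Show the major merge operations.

Divide and conquer:
  Merge [6] + [-3] -> [-3, 6]
  Merge [-3] + [16] -> [-3, 16]
  Merge [-3, 6] + [-3, 16] -> [-3, -3, 6, 16]


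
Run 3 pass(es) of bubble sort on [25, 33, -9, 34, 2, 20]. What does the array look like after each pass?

After pass 1: [25, -9, 33, 2, 20, 34] (3 swaps)
After pass 2: [-9, 25, 2, 20, 33, 34] (3 swaps)
After pass 3: [-9, 2, 20, 25, 33, 34] (2 swaps)
Total swaps: 8


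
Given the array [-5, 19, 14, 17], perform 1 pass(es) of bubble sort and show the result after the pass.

After pass 1: [-5, 14, 17, 19] (2 swaps)
Total swaps: 2


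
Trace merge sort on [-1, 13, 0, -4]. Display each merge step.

Divide and conquer:
  Merge [-1] + [13] -> [-1, 13]
  Merge [0] + [-4] -> [-4, 0]
  Merge [-1, 13] + [-4, 0] -> [-4, -1, 0, 13]


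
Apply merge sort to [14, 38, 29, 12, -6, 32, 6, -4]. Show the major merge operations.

Divide and conquer:
  Merge [14] + [38] -> [14, 38]
  Merge [29] + [12] -> [12, 29]
  Merge [14, 38] + [12, 29] -> [12, 14, 29, 38]
  Merge [-6] + [32] -> [-6, 32]
  Merge [6] + [-4] -> [-4, 6]
  Merge [-6, 32] + [-4, 6] -> [-6, -4, 6, 32]
  Merge [12, 14, 29, 38] + [-6, -4, 6, 32] -> [-6, -4, 6, 12, 14, 29, 32, 38]


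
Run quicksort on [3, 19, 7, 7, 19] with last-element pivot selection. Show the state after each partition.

Partition 1: pivot=19 at index 4 -> [3, 19, 7, 7, 19]
Partition 2: pivot=7 at index 2 -> [3, 7, 7, 19, 19]
Partition 3: pivot=7 at index 1 -> [3, 7, 7, 19, 19]


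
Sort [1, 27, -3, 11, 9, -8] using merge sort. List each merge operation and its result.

Divide and conquer:
  Merge [27] + [-3] -> [-3, 27]
  Merge [1] + [-3, 27] -> [-3, 1, 27]
  Merge [9] + [-8] -> [-8, 9]
  Merge [11] + [-8, 9] -> [-8, 9, 11]
  Merge [-3, 1, 27] + [-8, 9, 11] -> [-8, -3, 1, 9, 11, 27]


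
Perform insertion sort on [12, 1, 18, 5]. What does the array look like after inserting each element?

First element 12 is already 'sorted'
Insert 1: shifted 1 elements -> [1, 12, 18, 5]
Insert 18: shifted 0 elements -> [1, 12, 18, 5]
Insert 5: shifted 2 elements -> [1, 5, 12, 18]


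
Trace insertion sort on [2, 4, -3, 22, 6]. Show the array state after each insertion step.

First element 2 is already 'sorted'
Insert 4: shifted 0 elements -> [2, 4, -3, 22, 6]
Insert -3: shifted 2 elements -> [-3, 2, 4, 22, 6]
Insert 22: shifted 0 elements -> [-3, 2, 4, 22, 6]
Insert 6: shifted 1 elements -> [-3, 2, 4, 6, 22]


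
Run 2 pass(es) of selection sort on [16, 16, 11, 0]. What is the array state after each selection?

Pass 1: Select minimum 0 at index 3, swap -> [0, 16, 11, 16]
Pass 2: Select minimum 11 at index 2, swap -> [0, 11, 16, 16]


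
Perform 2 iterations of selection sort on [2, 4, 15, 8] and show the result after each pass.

Pass 1: Select minimum 2 at index 0, swap -> [2, 4, 15, 8]
Pass 2: Select minimum 4 at index 1, swap -> [2, 4, 15, 8]


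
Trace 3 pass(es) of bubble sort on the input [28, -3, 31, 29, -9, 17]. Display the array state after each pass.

After pass 1: [-3, 28, 29, -9, 17, 31] (4 swaps)
After pass 2: [-3, 28, -9, 17, 29, 31] (2 swaps)
After pass 3: [-3, -9, 17, 28, 29, 31] (2 swaps)
Total swaps: 8


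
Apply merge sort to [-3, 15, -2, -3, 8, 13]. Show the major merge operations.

Divide and conquer:
  Merge [15] + [-2] -> [-2, 15]
  Merge [-3] + [-2, 15] -> [-3, -2, 15]
  Merge [8] + [13] -> [8, 13]
  Merge [-3] + [8, 13] -> [-3, 8, 13]
  Merge [-3, -2, 15] + [-3, 8, 13] -> [-3, -3, -2, 8, 13, 15]


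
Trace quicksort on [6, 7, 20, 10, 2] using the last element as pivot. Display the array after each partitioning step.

Partition 1: pivot=2 at index 0 -> [2, 7, 20, 10, 6]
Partition 2: pivot=6 at index 1 -> [2, 6, 20, 10, 7]
Partition 3: pivot=7 at index 2 -> [2, 6, 7, 10, 20]
Partition 4: pivot=20 at index 4 -> [2, 6, 7, 10, 20]


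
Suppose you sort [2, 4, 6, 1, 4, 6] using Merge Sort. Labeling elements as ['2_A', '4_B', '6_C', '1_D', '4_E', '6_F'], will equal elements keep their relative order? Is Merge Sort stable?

Trace Merge Sort on the labeled array (the key is the number; the letter only tracks identity):
  Merge [4_B] + [6_C] -> [4_B, 6_C]
  Merge [2_A] + [4_B, 6_C] -> [2_A, 4_B, 6_C]
  Merge [4_E] + [6_F] -> [4_E, 6_F]
  Merge [1_D] + [4_E, 6_F] -> [1_D, 4_E, 6_F]
  Merge [2_A, 4_B, 6_C] + [1_D, 4_E, 6_F] -> [1_D, 2_A, 4_B, 4_E, 6_C, 6_F]
Final order: [1_D, 2_A, 4_B, 4_E, 6_C, 6_F]
Equal keys:
  value 4: originally 4_B, 4_E; after sorting 4_B, 4_E -> order preserved
  value 6: originally 6_C, 6_F; after sorting 6_C, 6_F -> order preserved
All equal keys kept their original relative order. Merge Sort is stable: when the heads of the two halves are equal the merge takes from the left half first.
Answer: Stable


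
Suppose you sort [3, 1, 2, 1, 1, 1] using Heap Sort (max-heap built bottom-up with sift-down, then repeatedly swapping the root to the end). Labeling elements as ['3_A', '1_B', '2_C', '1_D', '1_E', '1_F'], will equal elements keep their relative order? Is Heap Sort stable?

Trace Heap Sort on the labeled array (the key is the number; the letter only tracks identity):
  Build max-heap: [3_A, 1_B, 2_C, 1_D, 1_E, 1_F]
  Swap root 3_A to index 5, re-heapify first 5 -> [2_C, 1_B, 1_F, 1_D, 1_E, 3_A]
  Swap root 2_C to index 4, re-heapify first 4 -> [1_E, 1_B, 1_F, 1_D, 2_C, 3_A]
  Swap root 1_E to index 3, re-heapify first 3 -> [1_D, 1_B, 1_F, 1_E, 2_C, 3_A]
  Swap root 1_D to index 2, re-heapify first 2 -> [1_F, 1_B, 1_D, 1_E, 2_C, 3_A]
  Swap root 1_F to index 1, re-heapify first 1 -> [1_B, 1_F, 1_D, 1_E, 2_C, 3_A]
Final order: [1_B, 1_F, 1_D, 1_E, 2_C, 3_A]
Equal keys:
  value 1: originally 1_B, 1_D, 1_E, 1_F; after sorting 1_B, 1_F, 1_D, 1_E -> order changed
Equal keys were reordered, so Heap Sort is not stable: heap construction and root-to-end swaps move elements without regard to the original order of equal keys. (One such input is enough; an unstable sort may happen to preserve order on other inputs, but it gives no guarantee.)
Answer: Not stable


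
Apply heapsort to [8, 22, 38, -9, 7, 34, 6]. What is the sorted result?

Build heap: [38, 22, 34, -9, 7, 8, 6]
Extract 38: [34, 22, 8, -9, 7, 6, 38]
Extract 34: [22, 7, 8, -9, 6, 34, 38]
Extract 22: [8, 7, 6, -9, 22, 34, 38]
Extract 8: [7, -9, 6, 8, 22, 34, 38]
Extract 7: [6, -9, 7, 8, 22, 34, 38]
Extract 6: [-9, 6, 7, 8, 22, 34, 38]


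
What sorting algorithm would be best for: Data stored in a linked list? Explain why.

Best choice: Merge sort
Reason: Merge sort doesn't require random access; can be done in O(1) extra space for linked lists


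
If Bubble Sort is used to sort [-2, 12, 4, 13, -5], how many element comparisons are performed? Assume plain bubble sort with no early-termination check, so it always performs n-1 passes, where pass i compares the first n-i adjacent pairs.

Pass 1: compare adjacent pairs (0,1)..(3,4) = 4 comparison(s), 2 swap(s) -> [-2, 4, 12, -5, 13]
Pass 2: compare adjacent pairs (0,1)..(2,3) = 3 comparison(s), 1 swap(s) -> [-2, 4, -5, 12, 13]
Pass 3: compare adjacent pairs (0,1)..(1,2) = 2 comparison(s), 1 swap(s) -> [-2, -5, 4, 12, 13]
Pass 4: compare adjacent pairs (0,1)..(0,1) = 1 comparison(s), 1 swap(s) -> [-5, -2, 4, 12, 13]
Total comparisons: 4 + 3 + 2 + 1 = 10


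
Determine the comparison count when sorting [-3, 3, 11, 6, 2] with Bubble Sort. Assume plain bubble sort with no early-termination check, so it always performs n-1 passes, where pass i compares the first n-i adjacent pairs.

Pass 1: compare adjacent pairs (0,1)..(3,4) = 4 comparison(s), 2 swap(s) -> [-3, 3, 6, 2, 11]
Pass 2: compare adjacent pairs (0,1)..(2,3) = 3 comparison(s), 1 swap(s) -> [-3, 3, 2, 6, 11]
Pass 3: compare adjacent pairs (0,1)..(1,2) = 2 comparison(s), 1 swap(s) -> [-3, 2, 3, 6, 11]
Pass 4: compare adjacent pairs (0,1)..(0,1) = 1 comparison(s), 0 swap(s) -> [-3, 2, 3, 6, 11]
Total comparisons: 4 + 3 + 2 + 1 = 10


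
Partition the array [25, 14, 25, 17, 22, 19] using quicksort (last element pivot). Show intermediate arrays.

Partition 1: pivot=19 at index 2 -> [14, 17, 19, 25, 22, 25]
Partition 2: pivot=17 at index 1 -> [14, 17, 19, 25, 22, 25]
Partition 3: pivot=25 at index 5 -> [14, 17, 19, 25, 22, 25]
Partition 4: pivot=22 at index 3 -> [14, 17, 19, 22, 25, 25]


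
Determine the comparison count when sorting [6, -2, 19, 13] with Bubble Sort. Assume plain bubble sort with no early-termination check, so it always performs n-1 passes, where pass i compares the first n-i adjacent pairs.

Pass 1: compare adjacent pairs (0,1)..(2,3) = 3 comparison(s), 2 swap(s) -> [-2, 6, 13, 19]
Pass 2: compare adjacent pairs (0,1)..(1,2) = 2 comparison(s), 0 swap(s) -> [-2, 6, 13, 19]
Pass 3: compare adjacent pairs (0,1)..(0,1) = 1 comparison(s), 0 swap(s) -> [-2, 6, 13, 19]
Total comparisons: 3 + 2 + 1 = 6


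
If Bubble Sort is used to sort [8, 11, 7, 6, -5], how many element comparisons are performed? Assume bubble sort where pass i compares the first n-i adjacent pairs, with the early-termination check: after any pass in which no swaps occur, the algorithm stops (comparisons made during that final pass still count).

Pass 1: compare adjacent pairs (0,1)..(3,4) = 4 comparison(s), 3 swap(s) -> [8, 7, 6, -5, 11]
Pass 2: compare adjacent pairs (0,1)..(2,3) = 3 comparison(s), 3 swap(s) -> [7, 6, -5, 8, 11]
Pass 3: compare adjacent pairs (0,1)..(1,2) = 2 comparison(s), 2 swap(s) -> [6, -5, 7, 8, 11]
Pass 4: compare adjacent pairs (0,1)..(0,1) = 1 comparison(s), 1 swap(s) -> [-5, 6, 7, 8, 11]
Every pass made at least one swap, so all n-1 passes run.
Total comparisons: 4 + 3 + 2 + 1 = 10


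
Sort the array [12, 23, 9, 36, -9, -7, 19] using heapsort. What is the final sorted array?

Build heap: [36, 23, 19, 12, -9, -7, 9]
Extract 36: [23, 12, 19, 9, -9, -7, 36]
Extract 23: [19, 12, -7, 9, -9, 23, 36]
Extract 19: [12, 9, -7, -9, 19, 23, 36]
Extract 12: [9, -9, -7, 12, 19, 23, 36]
Extract 9: [-7, -9, 9, 12, 19, 23, 36]
Extract -7: [-9, -7, 9, 12, 19, 23, 36]


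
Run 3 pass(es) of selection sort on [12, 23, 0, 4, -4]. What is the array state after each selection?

Pass 1: Select minimum -4 at index 4, swap -> [-4, 23, 0, 4, 12]
Pass 2: Select minimum 0 at index 2, swap -> [-4, 0, 23, 4, 12]
Pass 3: Select minimum 4 at index 3, swap -> [-4, 0, 4, 23, 12]


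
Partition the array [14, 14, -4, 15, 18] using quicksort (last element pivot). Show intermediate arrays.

Partition 1: pivot=18 at index 4 -> [14, 14, -4, 15, 18]
Partition 2: pivot=15 at index 3 -> [14, 14, -4, 15, 18]
Partition 3: pivot=-4 at index 0 -> [-4, 14, 14, 15, 18]
Partition 4: pivot=14 at index 2 -> [-4, 14, 14, 15, 18]


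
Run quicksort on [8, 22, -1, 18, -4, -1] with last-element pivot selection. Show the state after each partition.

Partition 1: pivot=-1 at index 2 -> [-1, -4, -1, 18, 22, 8]
Partition 2: pivot=-4 at index 0 -> [-4, -1, -1, 18, 22, 8]
Partition 3: pivot=8 at index 3 -> [-4, -1, -1, 8, 22, 18]
Partition 4: pivot=18 at index 4 -> [-4, -1, -1, 8, 18, 22]


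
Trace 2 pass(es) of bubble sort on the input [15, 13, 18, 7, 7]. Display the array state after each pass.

After pass 1: [13, 15, 7, 7, 18] (3 swaps)
After pass 2: [13, 7, 7, 15, 18] (2 swaps)
Total swaps: 5


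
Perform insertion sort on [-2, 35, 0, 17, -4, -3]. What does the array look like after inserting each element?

First element -2 is already 'sorted'
Insert 35: shifted 0 elements -> [-2, 35, 0, 17, -4, -3]
Insert 0: shifted 1 elements -> [-2, 0, 35, 17, -4, -3]
Insert 17: shifted 1 elements -> [-2, 0, 17, 35, -4, -3]
Insert -4: shifted 4 elements -> [-4, -2, 0, 17, 35, -3]
Insert -3: shifted 4 elements -> [-4, -3, -2, 0, 17, 35]


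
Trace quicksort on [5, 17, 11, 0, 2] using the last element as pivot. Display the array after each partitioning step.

Partition 1: pivot=2 at index 1 -> [0, 2, 11, 5, 17]
Partition 2: pivot=17 at index 4 -> [0, 2, 11, 5, 17]
Partition 3: pivot=5 at index 2 -> [0, 2, 5, 11, 17]


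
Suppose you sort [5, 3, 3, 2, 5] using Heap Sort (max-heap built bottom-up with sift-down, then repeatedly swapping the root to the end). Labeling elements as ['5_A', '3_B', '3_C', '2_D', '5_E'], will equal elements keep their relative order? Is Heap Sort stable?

Trace Heap Sort on the labeled array (the key is the number; the letter only tracks identity):
  Build max-heap: [5_A, 5_E, 3_C, 2_D, 3_B]
  Swap root 5_A to index 4, re-heapify first 4 -> [5_E, 3_B, 3_C, 2_D, 5_A]
  Swap root 5_E to index 3, re-heapify first 3 -> [3_B, 2_D, 3_C, 5_E, 5_A]
  Swap root 3_B to index 2, re-heapify first 2 -> [3_C, 2_D, 3_B, 5_E, 5_A]
  Swap root 3_C to index 1, re-heapify first 1 -> [2_D, 3_C, 3_B, 5_E, 5_A]
Final order: [2_D, 3_C, 3_B, 5_E, 5_A]
Equal keys:
  value 3: originally 3_B, 3_C; after sorting 3_C, 3_B -> order changed
  value 5: originally 5_A, 5_E; after sorting 5_E, 5_A -> order changed
Equal keys were reordered, so Heap Sort is not stable: heap construction and root-to-end swaps move elements without regard to the original order of equal keys. (One such input is enough; an unstable sort may happen to preserve order on other inputs, but it gives no guarantee.)
Answer: Not stable


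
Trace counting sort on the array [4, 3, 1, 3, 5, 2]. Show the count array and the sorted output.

Count array: [0, 1, 1, 2, 1, 1]
(count[i] = number of elements equal to i)
Cumulative count: [0, 1, 2, 4, 5, 6]
Sorted: [1, 2, 3, 3, 4, 5]


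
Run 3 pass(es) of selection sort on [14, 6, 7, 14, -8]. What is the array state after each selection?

Pass 1: Select minimum -8 at index 4, swap -> [-8, 6, 7, 14, 14]
Pass 2: Select minimum 6 at index 1, swap -> [-8, 6, 7, 14, 14]
Pass 3: Select minimum 7 at index 2, swap -> [-8, 6, 7, 14, 14]


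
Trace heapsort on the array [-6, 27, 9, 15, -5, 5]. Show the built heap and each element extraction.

Build heap: [27, 15, 9, -6, -5, 5]
Extract 27: [15, 5, 9, -6, -5, 27]
Extract 15: [9, 5, -5, -6, 15, 27]
Extract 9: [5, -6, -5, 9, 15, 27]
Extract 5: [-5, -6, 5, 9, 15, 27]
Extract -5: [-6, -5, 5, 9, 15, 27]


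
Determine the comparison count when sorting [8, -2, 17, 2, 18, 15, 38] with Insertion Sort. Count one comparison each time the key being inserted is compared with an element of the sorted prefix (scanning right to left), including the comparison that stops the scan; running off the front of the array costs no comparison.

Insert -2: 8 > -2 (shift), reached front = 1 comparison(s) -> [-2, 8, 17, 2, 18, 15, 38]
Insert 17: 8 <= 17 (stop) = 1 comparison(s) -> [-2, 8, 17, 2, 18, 15, 38]
Insert 2: 17 > 2 (shift), 8 > 2 (shift), -2 <= 2 (stop) = 3 comparison(s) -> [-2, 2, 8, 17, 18, 15, 38]
Insert 18: 17 <= 18 (stop) = 1 comparison(s) -> [-2, 2, 8, 17, 18, 15, 38]
Insert 15: 18 > 15 (shift), 17 > 15 (shift), 8 <= 15 (stop) = 3 comparison(s) -> [-2, 2, 8, 15, 17, 18, 38]
Insert 38: 18 <= 38 (stop) = 1 comparison(s) -> [-2, 2, 8, 15, 17, 18, 38]
Total comparisons: 1 + 1 + 3 + 1 + 3 + 1 = 10


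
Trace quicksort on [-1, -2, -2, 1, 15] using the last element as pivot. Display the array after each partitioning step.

Partition 1: pivot=15 at index 4 -> [-1, -2, -2, 1, 15]
Partition 2: pivot=1 at index 3 -> [-1, -2, -2, 1, 15]
Partition 3: pivot=-2 at index 1 -> [-2, -2, -1, 1, 15]


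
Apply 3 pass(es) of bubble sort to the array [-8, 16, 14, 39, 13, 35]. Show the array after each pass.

After pass 1: [-8, 14, 16, 13, 35, 39] (3 swaps)
After pass 2: [-8, 14, 13, 16, 35, 39] (1 swaps)
After pass 3: [-8, 13, 14, 16, 35, 39] (1 swaps)
Total swaps: 5


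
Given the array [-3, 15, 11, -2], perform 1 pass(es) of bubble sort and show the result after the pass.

After pass 1: [-3, 11, -2, 15] (2 swaps)
Total swaps: 2


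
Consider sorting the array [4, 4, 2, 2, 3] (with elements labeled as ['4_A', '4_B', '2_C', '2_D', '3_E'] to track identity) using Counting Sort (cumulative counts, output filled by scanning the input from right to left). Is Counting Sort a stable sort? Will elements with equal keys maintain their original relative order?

Trace Counting Sort on the labeled array (the key is the number; the letter only tracks identity):
  Counts for values 0..4: [0, 0, 2, 1, 2]
  Cumulative counts: [0, 0, 2, 3, 5]
  Scan right to left: place 3_E at output index 2
  Scan right to left: place 2_D at output index 1
  Scan right to left: place 2_C at output index 0
  Scan right to left: place 4_B at output index 4
  Scan right to left: place 4_A at output index 3
  Output: [2_C, 2_D, 3_E, 4_A, 4_B]
Equal keys:
  value 2: originally 2_C, 2_D; after sorting 2_C, 2_D -> order preserved
  value 4: originally 4_A, 4_B; after sorting 4_A, 4_B -> order preserved
All equal keys kept their original relative order. Counting Sort is stable: scanning the input right to left with decreasing cumulative counts places later duplicates at later output positions.
Answer: Stable


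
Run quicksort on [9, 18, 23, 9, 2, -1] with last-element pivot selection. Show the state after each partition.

Partition 1: pivot=-1 at index 0 -> [-1, 18, 23, 9, 2, 9]
Partition 2: pivot=9 at index 3 -> [-1, 9, 2, 9, 23, 18]
Partition 3: pivot=2 at index 1 -> [-1, 2, 9, 9, 23, 18]
Partition 4: pivot=18 at index 4 -> [-1, 2, 9, 9, 18, 23]


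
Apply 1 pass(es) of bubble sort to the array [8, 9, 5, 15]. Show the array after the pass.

After pass 1: [8, 5, 9, 15] (1 swaps)
Total swaps: 1


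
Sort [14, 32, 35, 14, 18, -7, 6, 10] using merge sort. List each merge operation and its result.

Divide and conquer:
  Merge [14] + [32] -> [14, 32]
  Merge [35] + [14] -> [14, 35]
  Merge [14, 32] + [14, 35] -> [14, 14, 32, 35]
  Merge [18] + [-7] -> [-7, 18]
  Merge [6] + [10] -> [6, 10]
  Merge [-7, 18] + [6, 10] -> [-7, 6, 10, 18]
  Merge [14, 14, 32, 35] + [-7, 6, 10, 18] -> [-7, 6, 10, 14, 14, 18, 32, 35]


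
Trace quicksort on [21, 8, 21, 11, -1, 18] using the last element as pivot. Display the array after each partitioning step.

Partition 1: pivot=18 at index 3 -> [8, 11, -1, 18, 21, 21]
Partition 2: pivot=-1 at index 0 -> [-1, 11, 8, 18, 21, 21]
Partition 3: pivot=8 at index 1 -> [-1, 8, 11, 18, 21, 21]
Partition 4: pivot=21 at index 5 -> [-1, 8, 11, 18, 21, 21]


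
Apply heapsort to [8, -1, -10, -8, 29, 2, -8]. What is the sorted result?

Build heap: [29, 8, 2, -8, -1, -10, -8]
Extract 29: [8, -1, 2, -8, -8, -10, 29]
Extract 8: [2, -1, -10, -8, -8, 8, 29]
Extract 2: [-1, -8, -10, -8, 2, 8, 29]
Extract -1: [-8, -8, -10, -1, 2, 8, 29]
Extract -8: [-8, -10, -8, -1, 2, 8, 29]
Extract -8: [-10, -8, -8, -1, 2, 8, 29]


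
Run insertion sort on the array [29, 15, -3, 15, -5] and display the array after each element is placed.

First element 29 is already 'sorted'
Insert 15: shifted 1 elements -> [15, 29, -3, 15, -5]
Insert -3: shifted 2 elements -> [-3, 15, 29, 15, -5]
Insert 15: shifted 1 elements -> [-3, 15, 15, 29, -5]
Insert -5: shifted 4 elements -> [-5, -3, 15, 15, 29]


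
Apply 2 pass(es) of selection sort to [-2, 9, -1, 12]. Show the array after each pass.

Pass 1: Select minimum -2 at index 0, swap -> [-2, 9, -1, 12]
Pass 2: Select minimum -1 at index 2, swap -> [-2, -1, 9, 12]


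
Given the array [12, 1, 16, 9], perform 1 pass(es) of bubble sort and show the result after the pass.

After pass 1: [1, 12, 9, 16] (2 swaps)
Total swaps: 2


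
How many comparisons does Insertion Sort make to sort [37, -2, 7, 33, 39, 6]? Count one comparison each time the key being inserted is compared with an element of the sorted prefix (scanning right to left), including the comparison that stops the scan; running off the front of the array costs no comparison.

Insert -2: 37 > -2 (shift), reached front = 1 comparison(s) -> [-2, 37, 7, 33, 39, 6]
Insert 7: 37 > 7 (shift), -2 <= 7 (stop) = 2 comparison(s) -> [-2, 7, 37, 33, 39, 6]
Insert 33: 37 > 33 (shift), 7 <= 33 (stop) = 2 comparison(s) -> [-2, 7, 33, 37, 39, 6]
Insert 39: 37 <= 39 (stop) = 1 comparison(s) -> [-2, 7, 33, 37, 39, 6]
Insert 6: 39 > 6 (shift), 37 > 6 (shift), 33 > 6 (shift), 7 > 6 (shift), -2 <= 6 (stop) = 5 comparison(s) -> [-2, 6, 7, 33, 37, 39]
Total comparisons: 1 + 2 + 2 + 1 + 5 = 11


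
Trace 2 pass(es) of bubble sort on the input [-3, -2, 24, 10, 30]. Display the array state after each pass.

After pass 1: [-3, -2, 10, 24, 30] (1 swaps)
After pass 2: [-3, -2, 10, 24, 30] (0 swaps)
Total swaps: 1


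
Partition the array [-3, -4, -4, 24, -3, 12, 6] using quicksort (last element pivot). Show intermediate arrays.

Partition 1: pivot=6 at index 4 -> [-3, -4, -4, -3, 6, 12, 24]
Partition 2: pivot=-3 at index 3 -> [-3, -4, -4, -3, 6, 12, 24]
Partition 3: pivot=-4 at index 1 -> [-4, -4, -3, -3, 6, 12, 24]
Partition 4: pivot=24 at index 6 -> [-4, -4, -3, -3, 6, 12, 24]


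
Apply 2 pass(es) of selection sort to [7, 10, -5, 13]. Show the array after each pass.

Pass 1: Select minimum -5 at index 2, swap -> [-5, 10, 7, 13]
Pass 2: Select minimum 7 at index 2, swap -> [-5, 7, 10, 13]


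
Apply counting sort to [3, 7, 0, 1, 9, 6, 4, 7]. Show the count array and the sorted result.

Count array: [1, 1, 0, 1, 1, 0, 1, 2, 0, 1]
(count[i] = number of elements equal to i)
Cumulative count: [1, 2, 2, 3, 4, 4, 5, 7, 7, 8]
Sorted: [0, 1, 3, 4, 6, 7, 7, 9]


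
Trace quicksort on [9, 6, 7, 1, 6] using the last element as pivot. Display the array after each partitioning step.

Partition 1: pivot=6 at index 2 -> [6, 1, 6, 9, 7]
Partition 2: pivot=1 at index 0 -> [1, 6, 6, 9, 7]
Partition 3: pivot=7 at index 3 -> [1, 6, 6, 7, 9]


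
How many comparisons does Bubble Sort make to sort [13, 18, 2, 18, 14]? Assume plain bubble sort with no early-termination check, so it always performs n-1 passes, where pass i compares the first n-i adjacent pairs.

Pass 1: compare adjacent pairs (0,1)..(3,4) = 4 comparison(s), 2 swap(s) -> [13, 2, 18, 14, 18]
Pass 2: compare adjacent pairs (0,1)..(2,3) = 3 comparison(s), 2 swap(s) -> [2, 13, 14, 18, 18]
Pass 3: compare adjacent pairs (0,1)..(1,2) = 2 comparison(s), 0 swap(s) -> [2, 13, 14, 18, 18]
Pass 4: compare adjacent pairs (0,1)..(0,1) = 1 comparison(s), 0 swap(s) -> [2, 13, 14, 18, 18]
Total comparisons: 4 + 3 + 2 + 1 = 10


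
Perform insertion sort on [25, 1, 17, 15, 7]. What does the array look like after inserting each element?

First element 25 is already 'sorted'
Insert 1: shifted 1 elements -> [1, 25, 17, 15, 7]
Insert 17: shifted 1 elements -> [1, 17, 25, 15, 7]
Insert 15: shifted 2 elements -> [1, 15, 17, 25, 7]
Insert 7: shifted 3 elements -> [1, 7, 15, 17, 25]


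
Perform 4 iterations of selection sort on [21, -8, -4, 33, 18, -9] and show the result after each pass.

Pass 1: Select minimum -9 at index 5, swap -> [-9, -8, -4, 33, 18, 21]
Pass 2: Select minimum -8 at index 1, swap -> [-9, -8, -4, 33, 18, 21]
Pass 3: Select minimum -4 at index 2, swap -> [-9, -8, -4, 33, 18, 21]
Pass 4: Select minimum 18 at index 4, swap -> [-9, -8, -4, 18, 33, 21]


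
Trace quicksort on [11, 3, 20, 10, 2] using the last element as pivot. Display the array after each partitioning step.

Partition 1: pivot=2 at index 0 -> [2, 3, 20, 10, 11]
Partition 2: pivot=11 at index 3 -> [2, 3, 10, 11, 20]
Partition 3: pivot=10 at index 2 -> [2, 3, 10, 11, 20]


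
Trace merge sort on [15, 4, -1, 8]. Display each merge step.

Divide and conquer:
  Merge [15] + [4] -> [4, 15]
  Merge [-1] + [8] -> [-1, 8]
  Merge [4, 15] + [-1, 8] -> [-1, 4, 8, 15]


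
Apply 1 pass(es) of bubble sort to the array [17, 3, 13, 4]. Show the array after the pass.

After pass 1: [3, 13, 4, 17] (3 swaps)
Total swaps: 3


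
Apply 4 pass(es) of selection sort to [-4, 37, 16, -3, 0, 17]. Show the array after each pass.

Pass 1: Select minimum -4 at index 0, swap -> [-4, 37, 16, -3, 0, 17]
Pass 2: Select minimum -3 at index 3, swap -> [-4, -3, 16, 37, 0, 17]
Pass 3: Select minimum 0 at index 4, swap -> [-4, -3, 0, 37, 16, 17]
Pass 4: Select minimum 16 at index 4, swap -> [-4, -3, 0, 16, 37, 17]


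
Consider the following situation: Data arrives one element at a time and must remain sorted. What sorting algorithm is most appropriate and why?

Best choice: Insertion sort
Reason: Insertion sort naturally handles online/streaming input by inserting each new element into sorted position


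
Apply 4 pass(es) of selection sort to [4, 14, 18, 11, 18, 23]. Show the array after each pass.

Pass 1: Select minimum 4 at index 0, swap -> [4, 14, 18, 11, 18, 23]
Pass 2: Select minimum 11 at index 3, swap -> [4, 11, 18, 14, 18, 23]
Pass 3: Select minimum 14 at index 3, swap -> [4, 11, 14, 18, 18, 23]
Pass 4: Select minimum 18 at index 3, swap -> [4, 11, 14, 18, 18, 23]


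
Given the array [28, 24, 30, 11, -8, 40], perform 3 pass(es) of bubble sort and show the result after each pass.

After pass 1: [24, 28, 11, -8, 30, 40] (3 swaps)
After pass 2: [24, 11, -8, 28, 30, 40] (2 swaps)
After pass 3: [11, -8, 24, 28, 30, 40] (2 swaps)
Total swaps: 7


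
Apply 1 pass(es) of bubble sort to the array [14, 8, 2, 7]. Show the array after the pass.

After pass 1: [8, 2, 7, 14] (3 swaps)
Total swaps: 3


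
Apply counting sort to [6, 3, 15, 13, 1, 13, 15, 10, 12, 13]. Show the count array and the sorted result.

Count array: [0, 1, 0, 1, 0, 0, 1, 0, 0, 0, 1, 0, 1, 3, 0, 2]
(count[i] = number of elements equal to i)
Cumulative count: [0, 1, 1, 2, 2, 2, 3, 3, 3, 3, 4, 4, 5, 8, 8, 10]
Sorted: [1, 3, 6, 10, 12, 13, 13, 13, 15, 15]


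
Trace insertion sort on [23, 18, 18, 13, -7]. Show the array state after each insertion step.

First element 23 is already 'sorted'
Insert 18: shifted 1 elements -> [18, 23, 18, 13, -7]
Insert 18: shifted 1 elements -> [18, 18, 23, 13, -7]
Insert 13: shifted 3 elements -> [13, 18, 18, 23, -7]
Insert -7: shifted 4 elements -> [-7, 13, 18, 18, 23]


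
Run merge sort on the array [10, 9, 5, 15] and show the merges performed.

Divide and conquer:
  Merge [10] + [9] -> [9, 10]
  Merge [5] + [15] -> [5, 15]
  Merge [9, 10] + [5, 15] -> [5, 9, 10, 15]


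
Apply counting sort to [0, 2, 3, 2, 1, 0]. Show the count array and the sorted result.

Count array: [2, 1, 2, 1]
(count[i] = number of elements equal to i)
Cumulative count: [2, 3, 5, 6]
Sorted: [0, 0, 1, 2, 2, 3]


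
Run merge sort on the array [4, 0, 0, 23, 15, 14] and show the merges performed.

Divide and conquer:
  Merge [0] + [0] -> [0, 0]
  Merge [4] + [0, 0] -> [0, 0, 4]
  Merge [15] + [14] -> [14, 15]
  Merge [23] + [14, 15] -> [14, 15, 23]
  Merge [0, 0, 4] + [14, 15, 23] -> [0, 0, 4, 14, 15, 23]


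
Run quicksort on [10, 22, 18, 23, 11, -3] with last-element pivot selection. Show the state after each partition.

Partition 1: pivot=-3 at index 0 -> [-3, 22, 18, 23, 11, 10]
Partition 2: pivot=10 at index 1 -> [-3, 10, 18, 23, 11, 22]
Partition 3: pivot=22 at index 4 -> [-3, 10, 18, 11, 22, 23]
Partition 4: pivot=11 at index 2 -> [-3, 10, 11, 18, 22, 23]


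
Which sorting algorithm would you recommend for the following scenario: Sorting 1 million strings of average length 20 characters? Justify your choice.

Best choice: MSD radix sort or Mergesort
Reason: MSD radix sort is a non-comparison sort that buckets the strings by successive character positions, running in time proportional to the total number of characters examined rather than O(n log n) string comparisons; mergesort is a stable O(n log n)-comparison alternative that works for arbitrary variable-length keys


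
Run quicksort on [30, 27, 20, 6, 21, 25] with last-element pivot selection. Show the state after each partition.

Partition 1: pivot=25 at index 3 -> [20, 6, 21, 25, 30, 27]
Partition 2: pivot=21 at index 2 -> [20, 6, 21, 25, 30, 27]
Partition 3: pivot=6 at index 0 -> [6, 20, 21, 25, 30, 27]
Partition 4: pivot=27 at index 4 -> [6, 20, 21, 25, 27, 30]


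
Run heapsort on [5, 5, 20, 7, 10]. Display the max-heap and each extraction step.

Build heap: [20, 10, 5, 7, 5]
Extract 20: [10, 7, 5, 5, 20]
Extract 10: [7, 5, 5, 10, 20]
Extract 7: [5, 5, 7, 10, 20]
Extract 5: [5, 5, 7, 10, 20]
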